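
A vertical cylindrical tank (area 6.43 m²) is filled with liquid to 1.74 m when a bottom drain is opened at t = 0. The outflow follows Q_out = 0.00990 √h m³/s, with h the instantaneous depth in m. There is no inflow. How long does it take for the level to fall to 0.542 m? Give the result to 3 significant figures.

757 s

Volume balance on the tank: A dh/dt = −0.00990 √h.
Separate and integrate: 2(√h − √h₀) = −(0.00990/A) t.
t = 2A(√h₀ − √h)/0.00990 = 2·6.43·(√1.74 − √0.542)/0.00990
  = 12.860 × (1.3191 − 0.73621) / 0.00990 = 757.16 s.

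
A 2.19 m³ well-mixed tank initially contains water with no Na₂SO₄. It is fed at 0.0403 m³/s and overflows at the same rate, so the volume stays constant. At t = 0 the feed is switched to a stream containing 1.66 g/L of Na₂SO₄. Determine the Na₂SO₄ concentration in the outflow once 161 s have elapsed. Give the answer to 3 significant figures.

1.57 g/L

Species balance on the tank: V dC/dt = Q(C_in − C).
Time constant τ = V/Q = 2.19/0.0403 = 54.342 s.
This is linear first-order; C(t) = C_in + (C₀ − C_in) e^(−t/τ).
C(161) = 1.66 + (0 − 1.66)·e^(−161/54.342) = 1.66 + (-1.6600)·0.051680 = 1.5742 g/L.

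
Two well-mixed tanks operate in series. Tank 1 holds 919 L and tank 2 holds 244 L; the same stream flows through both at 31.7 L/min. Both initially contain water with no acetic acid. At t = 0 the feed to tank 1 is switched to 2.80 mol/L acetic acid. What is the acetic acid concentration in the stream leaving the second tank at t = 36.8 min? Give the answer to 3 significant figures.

Time constants: τᵢ = Vᵢ/Q for each well-mixed tank.
τ₁ = 919/31.7 = 28.991 min; τ₂ = 244/31.7 = 7.6972 min.
Tank 1: C₁ = C_in(1 − e^(−t/τ₁)). Tank 2 (τ₁ ≠ τ₂): C₂ = C_in[1 − (τ₁ e^(−t/τ₁) − τ₂ e^(−t/τ₂))/(τ₁ − τ₂)].
At t = 36.8: e^(−t/τ₁) = 0.28101, e^(−t/τ₂) = 0.0083877.
C₂ = 2.80·[1 − (28.991·0.28101 − 7.6972·0.0083877)/(21.293)] = 2.80·0.62045 = 1.7373 mol/L.

1.74 mol/L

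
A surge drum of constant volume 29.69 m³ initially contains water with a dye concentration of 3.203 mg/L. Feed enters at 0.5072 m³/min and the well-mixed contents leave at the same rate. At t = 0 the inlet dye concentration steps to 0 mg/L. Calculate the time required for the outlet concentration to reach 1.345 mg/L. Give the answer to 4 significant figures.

50.79 min

Species balance on the tank: V dC/dt = Q(C_in − C), so τ = V/Q = 58.5371 min.
C(t) = C_in + (C₀ − C_in) e^(−t/τ). Set C = 1.345 and solve for t:
e^(−t/τ) = (C − C_in)/(C₀ − C_in) = (1.345 − 0)/(3.203 − 0) = 0.419919
t = −τ ln(…) = 58.5371 × 0.867694 = 50.7923 min.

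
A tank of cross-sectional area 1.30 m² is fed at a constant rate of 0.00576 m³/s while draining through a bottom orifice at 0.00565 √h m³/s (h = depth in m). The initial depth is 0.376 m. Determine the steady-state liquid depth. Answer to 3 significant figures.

A dh/dt = Q_in − 0.00565 √h. Steady state requires inflow = outflow:
Q_in = 0.00565 √h_ss ⇒ √h_ss = 0.00576/0.00565 = 1.0195.
h_ss = 1.0195² = 1.0393 m. (Since h₀ = 0.376 m < h_ss, the level will rise toward this value.)

1.04 m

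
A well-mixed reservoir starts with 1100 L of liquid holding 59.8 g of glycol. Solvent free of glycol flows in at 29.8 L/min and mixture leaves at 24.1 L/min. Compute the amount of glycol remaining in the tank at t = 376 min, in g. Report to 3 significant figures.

Total volume: dV/dt = Q_in − Q_out = 5.7000 L/min, so V(t) = 1100 + 5.7000 t and V(376) = 3243.2 L.
No glycol enters, so dm/dt = −Q_out · (m/V).
Separate: dm/m = −Q_out dt/V(t) ⇒ ln(m/m₀) = −(Q_out/(Q_in−Q_out)) ln(V/V₀).
m = m₀ (V₀/V)^(Q_out/(Q_in−Q_out)) = 59.8 × (1100/3243.2)^(4.2281) = 0.61841 g.

0.618 g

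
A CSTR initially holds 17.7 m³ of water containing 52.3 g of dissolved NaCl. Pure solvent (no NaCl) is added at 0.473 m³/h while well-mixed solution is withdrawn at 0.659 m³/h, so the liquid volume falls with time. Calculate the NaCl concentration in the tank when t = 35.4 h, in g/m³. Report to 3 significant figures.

0.905 g/m³

Let m(t) be the amount of NaCl. Volume: V(t) = V₀ + (Q_in − Q_out) t = 17.7 − 0.18600 t; V(35.4) = 11.116 m³.
Solute balance: dm/dt = 0 − Q_out C = −Q_out m/V(t).
Separate: dm/m = −Q_out dt/V(t) ⇒ ln(m/m₀) = −(Q_out/(Q_in−Q_out)) ln(V/V₀).
m = m₀ (V₀/V)^(Q_out/(Q_in−Q_out)) = 52.3 × (17.7/11.116)^(-3.5430) = 10.062 g.
C = m/V = 10.062/11.116 = 0.90519 g/m³.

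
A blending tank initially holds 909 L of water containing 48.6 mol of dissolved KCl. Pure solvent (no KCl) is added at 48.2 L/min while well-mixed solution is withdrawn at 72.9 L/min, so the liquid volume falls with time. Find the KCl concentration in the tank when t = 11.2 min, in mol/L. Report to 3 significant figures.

Let m(t) be the amount of KCl. Volume: V(t) = V₀ + (Q_in − Q_out) t = 909 − 24.700 t; V(11.2) = 632.36 L.
No KCl enters, so dm/dt = −Q_out · (m/V).
dm/m = −Q_out dt/(V₀ − 24.700 t); integrating gives ln(m/m₀) = −(Q_out/(Q_in−Q_out)) ln(V/V₀).
m = m₀ (V₀/V)^(Q_out/(Q_in−Q_out)) = 48.6 × (909/632.36)^(-2.9514) = 16.653 mol.
C = m/V = 16.653/632.36 = 0.026335 mol/L.

0.0263 mol/L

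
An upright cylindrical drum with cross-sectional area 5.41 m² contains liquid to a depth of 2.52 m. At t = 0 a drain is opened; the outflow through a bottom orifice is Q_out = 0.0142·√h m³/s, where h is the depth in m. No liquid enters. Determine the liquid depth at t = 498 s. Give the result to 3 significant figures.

0.872 m

With no inflow, A dh/dt = −0.0142 √h.
This is separable: 2 d(√h)/dt = −0.0142/A, so √h = √h₀ − (0.0142/(2A)) t.
√h = √2.52 − 0.0142·498/(2·5.41) = 1.5875 − 0.65357 = 0.93388.
h = 0.93388² = 0.87214 m.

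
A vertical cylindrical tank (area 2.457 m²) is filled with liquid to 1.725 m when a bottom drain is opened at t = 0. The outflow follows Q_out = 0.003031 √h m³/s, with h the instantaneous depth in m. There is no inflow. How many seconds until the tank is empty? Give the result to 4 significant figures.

2129 s

With no inflow, A dh/dt = −0.003031 √h.
∫ h^(−1/2) dh = −(0.003031/A) ∫ dt, giving 2√h = 2√h₀ − (0.003031/A) t.
Tank is empty when √h = 0: t_empty = 2A√h₀/0.003031.
t_empty = 2·2.457·√1.725/0.003031 = 4.91400·1.31339/0.003031 = 2129.33 s.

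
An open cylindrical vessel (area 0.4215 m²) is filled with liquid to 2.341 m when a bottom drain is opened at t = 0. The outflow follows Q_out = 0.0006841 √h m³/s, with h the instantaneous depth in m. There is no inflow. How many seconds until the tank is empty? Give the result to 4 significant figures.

1885 s

A dh/dt = −Q_out = −0.0006841 √h.
∫ h^(−1/2) dh = −(0.0006841/A) ∫ dt, giving 2√h = 2√h₀ − (0.0006841/A) t.
Tank is empty when √h = 0: t_empty = 2A√h₀/0.0006841.
t_empty = 2·0.4215·√2.341/0.0006841 = 0.843000·1.53003/0.0006841 = 1885.42 s.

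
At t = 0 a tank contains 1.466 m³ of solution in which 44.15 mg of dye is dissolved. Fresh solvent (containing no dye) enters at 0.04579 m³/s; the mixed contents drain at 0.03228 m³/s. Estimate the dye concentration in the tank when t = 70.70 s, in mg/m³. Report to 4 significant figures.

Let m(t) be the amount of dye. Volume: V(t) = V₀ + (Q_in − Q_out) t = 1.466 + 0.0135100 t; V(70.70) = 2.42116 m³.
No dye enters, so dm/dt = −Q_out · (m/V).
Separate: dm/m = −Q_out dt/V(t) ⇒ ln(m/m₀) = −(Q_out/(Q_in−Q_out)) ln(V/V₀).
m = m₀ (V₀/V)^(Q_out/(Q_in−Q_out)) = 44.15 × (1.466/2.42116)^(2.38934) = 13.3143 mg.
C = m/V = 13.3143/2.42116 = 5.49916 mg/m³.

5.499 mg/m³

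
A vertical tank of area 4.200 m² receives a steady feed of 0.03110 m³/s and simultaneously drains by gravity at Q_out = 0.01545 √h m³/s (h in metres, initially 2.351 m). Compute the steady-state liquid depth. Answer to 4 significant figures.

4.052 m

A dh/dt = Q_in − 0.01545 √h. Steady state requires inflow = outflow:
Q_in = 0.01545 √h_ss ⇒ √h_ss = 0.03110/0.01545 = 2.01294.
h_ss = 2.01294² = 4.05195 m. (Since h₀ = 2.351 m < h_ss, the level will rise toward this value.)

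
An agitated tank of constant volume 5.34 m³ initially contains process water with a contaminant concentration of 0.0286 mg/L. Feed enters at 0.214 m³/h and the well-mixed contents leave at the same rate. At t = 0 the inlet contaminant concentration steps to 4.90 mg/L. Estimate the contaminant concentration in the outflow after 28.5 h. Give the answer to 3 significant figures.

Mass balance on the solute (V constant): V dC/dt = Q(C_in − C).
So dC/dt = (C_in − C)/τ with τ = V/Q = 5.34/0.214 = 24.953 h.
This is linear first-order; C(t) = C_in + (C₀ − C_in) e^(−t/τ).
C(28.5) = 4.90 + (0.0286 − 4.90)·e^(−28.5/24.953) = 4.90 + (-4.8714)·0.31914 = 3.3454 mg/L.

3.35 mg/L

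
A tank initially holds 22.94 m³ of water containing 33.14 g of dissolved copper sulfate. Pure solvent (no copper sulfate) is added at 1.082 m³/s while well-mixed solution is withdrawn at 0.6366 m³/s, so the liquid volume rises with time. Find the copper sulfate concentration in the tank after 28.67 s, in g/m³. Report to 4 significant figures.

Let m(t) be the amount of copper sulfate. Volume: V(t) = V₀ + (Q_in − Q_out) t = 22.94 + 0.445400 t; V(28.67) = 35.7096 m³.
Species balance (pure solvent in): dm/dt = −Q_out · m/V(t).
Separate: dm/m = −Q_out dt/V(t) ⇒ ln(m/m₀) = −(Q_out/(Q_in−Q_out)) ln(V/V₀).
m = m₀ (V₀/V)^(Q_out/(Q_in−Q_out)) = 33.14 × (22.94/35.7096)^(1.42928) = 17.6059 g.
C = m/V = 17.6059/35.7096 = 0.493028 g/m³.

0.4930 g/m³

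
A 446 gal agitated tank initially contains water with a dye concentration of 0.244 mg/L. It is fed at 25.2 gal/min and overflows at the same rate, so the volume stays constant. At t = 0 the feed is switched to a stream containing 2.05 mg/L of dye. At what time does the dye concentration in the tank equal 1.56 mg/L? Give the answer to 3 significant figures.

Species balance: V dC/dt = Q(C_in − C) ⇒ τ = V/Q = 17.698 min.
C(t) = C_in + (C₀ − C_in) e^(−t/τ). Set C = 1.56 and solve for t:
e^(−t/τ) = (C − C_in)/(C₀ − C_in) = (1.56 − 2.05)/(0.244 − 2.05) = 0.27132
t = −τ ln(…) = 17.698 × 1.3045 = 23.087 min.

23.1 min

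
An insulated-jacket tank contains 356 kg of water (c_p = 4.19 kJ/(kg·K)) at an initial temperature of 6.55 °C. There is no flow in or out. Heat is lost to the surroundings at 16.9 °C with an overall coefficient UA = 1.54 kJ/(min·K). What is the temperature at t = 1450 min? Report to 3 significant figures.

14.6 °C

Energy balance: M c_p dT/dt = −UA(T − T_amb).
dT/dt = (T_ss − T)/τ with T_ss = T_amb = 16.900 °C, τ = M c_p/UA = 356·4.19/1.54 = 968.60 min.
Integrating: T(t) = T_ss + (T₀ − T_ss) e^(−t/τ).
T(1450) = 16.900 + (-10.350)·0.22380 = 14.584 °C.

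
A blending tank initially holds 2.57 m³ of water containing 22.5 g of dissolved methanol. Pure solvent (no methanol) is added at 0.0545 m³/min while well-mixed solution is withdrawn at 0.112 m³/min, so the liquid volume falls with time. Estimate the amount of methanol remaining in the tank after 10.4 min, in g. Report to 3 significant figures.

Let m(t) be the amount of methanol. Volume: V(t) = V₀ + (Q_in − Q_out) t = 2.57 − 0.057500 t; V(10.4) = 1.9720 m³.
Species balance (pure solvent in): dm/dt = −Q_out · m/V(t).
dm/m = −Q_out dt/(V₀ − 0.057500 t); integrating gives ln(m/m₀) = −(Q_out/(Q_in−Q_out)) ln(V/V₀).
m = m₀ (V₀/V)^(Q_out/(Q_in−Q_out)) = 22.5 × (2.57/1.9720)^(-1.9478) = 13.432 g.

13.4 g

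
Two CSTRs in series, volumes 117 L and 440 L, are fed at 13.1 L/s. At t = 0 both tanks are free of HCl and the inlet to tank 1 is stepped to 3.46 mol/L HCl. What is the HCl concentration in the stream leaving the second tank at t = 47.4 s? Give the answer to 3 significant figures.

Time constants: τᵢ = Vᵢ/Q for each well-mixed tank.
τ₁ = 117/13.1 = 8.9313 s; τ₂ = 440/13.1 = 33.588 s.
Tank 1: C₁ = C_in(1 − e^(−t/τ₁)). Tank 2 (τ₁ ≠ τ₂): C₂ = C_in[1 − (τ₁ e^(−t/τ₁) − τ₂ e^(−t/τ₂))/(τ₁ − τ₂)].
At t = 47.4: e^(−t/τ₁) = 0.0049559, e^(−t/τ₂) = 0.24384.
C₂ = 3.46·[1 − (8.9313·0.0049559 − 33.588·0.24384)/(-24.656)] = 3.46·0.66962 = 2.3169 mol/L.

2.32 mol/L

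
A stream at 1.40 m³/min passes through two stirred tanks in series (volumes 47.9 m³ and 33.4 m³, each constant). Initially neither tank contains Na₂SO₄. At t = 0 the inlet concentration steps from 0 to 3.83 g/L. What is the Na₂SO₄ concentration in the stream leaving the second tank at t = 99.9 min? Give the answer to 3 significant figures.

Species balance on tank i: dCᵢ/dt = (Cᵢ₋₁ − Cᵢ)/τᵢ with τᵢ = Vᵢ/Q.
τ₁ = 47.9/1.40 = 34.214 min; τ₂ = 33.4/1.40 = 23.857 min.
Tank 1: C₁ = C_in(1 − e^(−t/τ₁)). Tank 2 (τ₁ ≠ τ₂): C₂ = C_in[1 − (τ₁ e^(−t/τ₁) − τ₂ e^(−t/τ₂))/(τ₁ − τ₂)].
At t = 99.9: e^(−t/τ₁) = 0.053943, e^(−t/τ₂) = 0.015185.
C₂ = 3.83·[1 − (34.214·0.053943 − 23.857·0.015185)/(10.357)] = 3.83·0.85678 = 3.2815 g/L.

3.28 g/L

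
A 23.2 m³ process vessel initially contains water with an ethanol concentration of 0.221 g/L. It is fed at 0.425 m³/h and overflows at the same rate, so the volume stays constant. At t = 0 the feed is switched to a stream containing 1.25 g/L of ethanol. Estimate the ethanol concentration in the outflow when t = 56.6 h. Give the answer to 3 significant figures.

0.885 g/L

Unsteady species balance (constant V, well mixed): V dC/dt = Q(C_in − C).
Time constant τ = V/Q = 23.2/0.425 = 54.588 h.
C approaches C_in exponentially: C(t) = C_in + (C₀ − C_in) e^(−t/τ).
C(56.6) = 1.25 + (0.221 − 1.25)·e^(−56.6/54.588) = 1.25 + (-1.0290)·0.35457 = 0.88515 g/L.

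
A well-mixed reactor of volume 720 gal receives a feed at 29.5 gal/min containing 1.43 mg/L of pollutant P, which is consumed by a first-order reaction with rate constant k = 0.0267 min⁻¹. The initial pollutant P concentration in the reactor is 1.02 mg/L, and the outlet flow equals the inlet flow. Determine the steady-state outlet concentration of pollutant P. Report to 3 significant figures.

0.866 mg/L

Species balance: V dC/dt = Q C_in − Q C − k V C.
At steady state: 0 = Q C_in − (Q + kV) C_ss, so C_ss = Q C_in/(Q + kV).
C_ss = 29.5·1.43/(29.5 + 0.0267·720) = 42.185/48.724 = 0.86580 mg/L.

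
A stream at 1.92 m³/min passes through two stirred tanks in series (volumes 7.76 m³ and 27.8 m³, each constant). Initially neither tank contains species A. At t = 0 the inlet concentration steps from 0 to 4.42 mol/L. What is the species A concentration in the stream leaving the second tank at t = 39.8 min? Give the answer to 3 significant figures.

4.03 mol/L

Time constants: τᵢ = Vᵢ/Q for each well-mixed tank.
τ₁ = 7.76/1.92 = 4.0417 min; τ₂ = 27.8/1.92 = 14.479 min.
Tank 1: C₁ = C_in(1 − e^(−t/τ₁)). Tank 2 (τ₁ ≠ τ₂): C₂ = C_in[1 − (τ₁ e^(−t/τ₁) − τ₂ e^(−t/τ₂))/(τ₁ − τ₂)].
At t = 39.8: e^(−t/τ₁) = 5.2883e-05, e^(−t/τ₂) = 0.064006.
C₂ = 4.42·[1 − (4.0417·5.2883e-05 − 14.479·0.064006)/(-10.438)] = 4.42·0.91123 = 4.0276 mol/L.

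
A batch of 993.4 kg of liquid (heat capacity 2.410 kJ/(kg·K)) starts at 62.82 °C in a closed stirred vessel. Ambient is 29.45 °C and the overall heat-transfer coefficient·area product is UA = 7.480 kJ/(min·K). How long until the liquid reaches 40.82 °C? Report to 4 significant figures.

344.6 min

Energy balance: M c_p dT/dt = −UA(T − T_amb).
τ = M c_p/UA = 320.066 min; T_ss = T_amb = 29.4500 °C.
T(t) = T_ss + (T₀ − T_ss)e^(−t/τ); set T = 40.82:
t = −τ ln[(T − T_ss)/(T₀ − T_ss)] = −320.066 · ln(0.340725) = 344.608 min.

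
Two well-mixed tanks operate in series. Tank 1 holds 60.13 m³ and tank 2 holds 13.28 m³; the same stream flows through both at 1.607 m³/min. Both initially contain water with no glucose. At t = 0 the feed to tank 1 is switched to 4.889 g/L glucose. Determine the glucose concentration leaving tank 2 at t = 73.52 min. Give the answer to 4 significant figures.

Species balance on tank i: dCᵢ/dt = (Cᵢ₋₁ − Cᵢ)/τᵢ with τᵢ = Vᵢ/Q.
τ₁ = 60.13/1.607 = 37.4175 min; τ₂ = 13.28/1.607 = 8.26385 min.
Tank 1: C₁ = C_in(1 − e^(−t/τ₁)). Tank 2 (τ₁ ≠ τ₂): C₂ = C_in[1 − (τ₁ e^(−t/τ₁) − τ₂ e^(−t/τ₂))/(τ₁ − τ₂)].
At t = 73.52: e^(−t/τ₁) = 0.140176, e^(−t/τ₂) = 0.000136856.
C₂ = 4.889·[1 − (37.4175·0.140176 − 8.26385·0.000136856)/(29.1537)] = 4.889·0.820128 = 4.00961 g/L.

4.010 g/L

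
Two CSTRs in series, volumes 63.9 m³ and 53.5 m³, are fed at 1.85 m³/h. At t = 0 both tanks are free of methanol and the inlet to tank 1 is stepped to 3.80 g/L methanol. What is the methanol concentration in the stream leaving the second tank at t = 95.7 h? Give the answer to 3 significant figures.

3.05 g/L

Each tank obeys Vᵢ dCᵢ/dt = Q(Cᵢ₋₁ − Cᵢ), so τᵢ = Vᵢ/Q.
τ₁ = 63.9/1.85 = 34.541 h; τ₂ = 53.5/1.85 = 28.919 h.
Tank 1: C₁ = C_in(1 − e^(−t/τ₁)). Tank 2 (τ₁ ≠ τ₂): C₂ = C_in[1 − (τ₁ e^(−t/τ₁) − τ₂ e^(−t/τ₂))/(τ₁ − τ₂)].
At t = 95.7: e^(−t/τ₁) = 0.062621, e^(−t/τ₂) = 0.036543.
C₂ = 3.80·[1 − (34.541·0.062621 − 28.919·0.036543)/(5.6216)] = 3.80·0.80323 = 3.0523 g/L.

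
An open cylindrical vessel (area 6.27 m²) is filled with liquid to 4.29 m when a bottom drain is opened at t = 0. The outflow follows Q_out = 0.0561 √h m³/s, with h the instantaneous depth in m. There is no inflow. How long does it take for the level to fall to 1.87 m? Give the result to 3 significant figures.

Mass balance (ρ constant): A dh/dt = −0.0561 √h.
Separate and integrate: 2(√h − √h₀) = −(0.0561/A) t.
t = 2A(√h₀ − √h)/0.0561 = 2·6.27·(√4.29 − √1.87)/0.0561
  = 12.540 × (2.0712 − 1.3675) / 0.0561 = 157.31 s.

157 s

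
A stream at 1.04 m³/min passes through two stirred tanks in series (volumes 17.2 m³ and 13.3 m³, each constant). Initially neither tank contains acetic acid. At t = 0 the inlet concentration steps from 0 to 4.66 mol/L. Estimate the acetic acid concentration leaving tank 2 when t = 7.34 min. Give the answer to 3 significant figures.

Species balance on tank i: dCᵢ/dt = (Cᵢ₋₁ − Cᵢ)/τᵢ with τᵢ = Vᵢ/Q.
τ₁ = 17.2/1.04 = 16.538 min; τ₂ = 13.3/1.04 = 12.788 min.
Solving the cascade with C₁(0)=C₂(0)=0 gives C₂(t) = C_in[1 − (τ₁ e^(−t/τ₁) − τ₂ e^(−t/τ₂))/(τ₁ − τ₂)].
At t = 7.34: e^(−t/τ₁) = 0.64158, e^(−t/τ₂) = 0.56329.
C₂ = 4.66·[1 − (16.538·0.64158 − 12.788·0.56329)/(3.7500)] = 4.66·0.091421 = 0.42602 mol/L.

0.426 mol/L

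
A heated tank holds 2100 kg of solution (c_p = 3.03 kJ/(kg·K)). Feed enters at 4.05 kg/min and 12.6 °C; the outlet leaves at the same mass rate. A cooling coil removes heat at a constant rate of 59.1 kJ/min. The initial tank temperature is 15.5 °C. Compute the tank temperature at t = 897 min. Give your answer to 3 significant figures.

Heat balance on the well-mixed liquid: M c_p dT/dt = ṁ c_p (T_in − T) − 59.1.
Rearrange: dT/dt = (T_ss − T)/τ with τ = M/ṁ = 518.52 min and T_ss = T_in − Q̇/(ṁ c_p) = 7.7840 °C.
This is linear first-order; T(t) = T_ss + (T₀ − T_ss) e^(−t/τ).
T(897) = 7.7840 + (7.7160)·e^(−897/518.52) = 7.7840 + (7.7160)·0.17730 = 9.1520 °C.

9.15 °C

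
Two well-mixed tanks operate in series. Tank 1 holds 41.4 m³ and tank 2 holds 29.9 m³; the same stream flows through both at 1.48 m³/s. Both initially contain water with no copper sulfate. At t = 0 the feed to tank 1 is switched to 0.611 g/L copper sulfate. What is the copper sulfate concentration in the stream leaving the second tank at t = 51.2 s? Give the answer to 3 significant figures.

0.384 g/L

Time constants: τᵢ = Vᵢ/Q for each well-mixed tank.
τ₁ = 41.4/1.48 = 27.973 s; τ₂ = 29.9/1.48 = 20.203 s.
Tank 1: C₁ = C_in(1 − e^(−t/τ₁)). Tank 2 (τ₁ ≠ τ₂): C₂ = C_in[1 − (τ₁ e^(−t/τ₁) − τ₂ e^(−t/τ₂))/(τ₁ − τ₂)].
At t = 51.2: e^(−t/τ₁) = 0.16036, e^(−t/τ₂) = 0.079316.
C₂ = 0.611·[1 − (27.973·0.16036 − 20.203·0.079316)/(7.7703)] = 0.611·0.62893 = 0.38428 g/L.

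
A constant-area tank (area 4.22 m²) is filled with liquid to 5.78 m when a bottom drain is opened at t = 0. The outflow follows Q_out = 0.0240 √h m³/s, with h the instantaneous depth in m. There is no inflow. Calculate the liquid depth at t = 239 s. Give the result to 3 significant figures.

With no inflow, A dh/dt = −0.0240 √h.
∫ h^(−1/2) dh = −(0.0240/A) ∫ dt, giving 2√h = 2√h₀ − (0.0240/A) t.
√h = √5.78 − 0.0240·239/(2·4.22) = 2.4042 − 0.67962 = 1.7245.
h = 1.7245² = 2.9740 m.

2.97 m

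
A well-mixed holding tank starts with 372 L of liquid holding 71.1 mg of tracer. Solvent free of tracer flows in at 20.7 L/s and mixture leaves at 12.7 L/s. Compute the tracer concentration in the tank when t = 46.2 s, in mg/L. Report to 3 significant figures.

Let m(t) be the amount of tracer. Volume: V(t) = V₀ + (Q_in − Q_out) t = 372 + 8.0000 t; V(46.2) = 741.60 L.
Species balance (pure solvent in): dm/dt = −Q_out · m/V(t).
Separate: dm/m = −Q_out dt/V(t) ⇒ ln(m/m₀) = −(Q_out/(Q_in−Q_out)) ln(V/V₀).
m = m₀ (V₀/V)^(Q_out/(Q_in−Q_out)) = 71.1 × (372/741.60)^(1.5875) = 23.780 mg.
C = m/V = 23.780/741.60 = 0.032066 mg/L.

0.0321 mg/L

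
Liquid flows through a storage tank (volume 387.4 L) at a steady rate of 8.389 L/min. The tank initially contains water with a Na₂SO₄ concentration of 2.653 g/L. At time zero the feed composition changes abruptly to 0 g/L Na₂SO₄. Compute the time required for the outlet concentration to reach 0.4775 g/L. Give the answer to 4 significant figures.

79.19 min

Species balance: V dC/dt = Q(C_in − C) ⇒ τ = V/Q = 46.1795 min.
C(t) = C_in + (C₀ − C_in) e^(−t/τ). Set C = 0.4775 and solve for t:
e^(−t/τ) = (C − C_in)/(C₀ − C_in) = (0.4775 − 0)/(2.653 − 0) = 0.179985
t = −τ ln(…) = 46.1795 × 1.71488 = 79.1924 min.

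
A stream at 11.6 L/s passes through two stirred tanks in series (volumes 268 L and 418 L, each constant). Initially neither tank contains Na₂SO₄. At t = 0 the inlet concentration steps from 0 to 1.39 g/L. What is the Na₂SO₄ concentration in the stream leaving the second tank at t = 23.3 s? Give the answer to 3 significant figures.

Species balance on tank i: dCᵢ/dt = (Cᵢ₋₁ − Cᵢ)/τᵢ with τᵢ = Vᵢ/Q.
τ₁ = 268/11.6 = 23.103 s; τ₂ = 418/11.6 = 36.034 s.
Tank 1: C₁ = C_in(1 − e^(−t/τ₁)). Tank 2 (τ₁ ≠ τ₂): C₂ = C_in[1 − (τ₁ e^(−t/τ₁) − τ₂ e^(−t/τ₂))/(τ₁ − τ₂)].
At t = 23.3: e^(−t/τ₁) = 0.36476, e^(−t/τ₂) = 0.52382.
C₂ = 1.39·[1 − (23.103·0.36476 − 36.034·0.52382)/(-12.931)] = 1.39·0.19199 = 0.26687 g/L.

0.267 g/L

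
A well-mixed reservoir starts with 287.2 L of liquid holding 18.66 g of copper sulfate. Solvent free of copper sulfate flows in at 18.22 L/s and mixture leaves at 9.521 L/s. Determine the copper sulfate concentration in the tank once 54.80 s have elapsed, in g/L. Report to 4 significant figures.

Let m(t) be the amount of copper sulfate. Volume: V(t) = V₀ + (Q_in − Q_out) t = 287.2 + 8.69900 t; V(54.80) = 763.905 L.
Solute balance: dm/dt = 0 − Q_out C = −Q_out m/V(t).
Separate: dm/m = −Q_out dt/V(t) ⇒ ln(m/m₀) = −(Q_out/(Q_in−Q_out)) ln(V/V₀).
m = m₀ (V₀/V)^(Q_out/(Q_in−Q_out)) = 18.66 × (287.2/763.905)^(1.09449) = 6.39603 g.
C = m/V = 6.39603/763.905 = 0.00837281 g/L.

0.008373 g/L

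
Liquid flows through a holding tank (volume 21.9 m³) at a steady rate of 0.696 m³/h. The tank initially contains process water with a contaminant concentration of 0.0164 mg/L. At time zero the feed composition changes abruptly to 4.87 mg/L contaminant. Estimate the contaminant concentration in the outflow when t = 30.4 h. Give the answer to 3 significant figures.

Transient balance on the dissolved component: V dC/dt = Q(C_in − C).
So dC/dt = (C_in − C)/τ with τ = V/Q = 21.9/0.696 = 31.466 h.
Integrating: C(t) = C_in + (C₀ − C_in) e^(−t/τ).
C(30.4) = 4.87 + (0.0164 − 4.87)·e^(−30.4/31.466) = 4.87 + (-4.8536)·0.38055 = 3.0230 mg/L.

3.02 mg/L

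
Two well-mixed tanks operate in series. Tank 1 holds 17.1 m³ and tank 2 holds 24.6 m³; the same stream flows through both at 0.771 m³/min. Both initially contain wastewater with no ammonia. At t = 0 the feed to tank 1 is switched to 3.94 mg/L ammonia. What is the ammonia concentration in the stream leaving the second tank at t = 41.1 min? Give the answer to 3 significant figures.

Each tank obeys Vᵢ dCᵢ/dt = Q(Cᵢ₋₁ − Cᵢ), so τᵢ = Vᵢ/Q.
τ₁ = 17.1/0.771 = 22.179 min; τ₂ = 24.6/0.771 = 31.907 min.
Solving the cascade with C₁(0)=C₂(0)=0 gives C₂(t) = C_in[1 − (τ₁ e^(−t/τ₁) − τ₂ e^(−t/τ₂))/(τ₁ − τ₂)].
At t = 41.1: e^(−t/τ₁) = 0.15675, e^(−t/τ₂) = 0.27578.
C₂ = 3.94·[1 − (22.179·0.15675 − 31.907·0.27578)/(-9.7276)] = 3.94·0.45281 = 1.7841 mg/L.

1.78 mg/L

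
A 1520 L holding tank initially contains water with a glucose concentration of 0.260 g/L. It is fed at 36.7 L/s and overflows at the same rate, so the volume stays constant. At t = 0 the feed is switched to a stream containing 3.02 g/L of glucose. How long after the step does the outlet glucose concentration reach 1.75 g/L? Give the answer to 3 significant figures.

Species balance: V dC/dt = Q(C_in − C) ⇒ τ = V/Q = 41.417 s.
C(t) = C_in + (C₀ − C_in) e^(−t/τ). Set C = 1.75 and solve for t:
e^(−t/τ) = (C − C_in)/(C₀ − C_in) = (1.75 − 3.02)/(0.260 − 3.02) = 0.46014
t = −τ ln(…) = 41.417 × 0.77621 = 32.148 s.

32.1 s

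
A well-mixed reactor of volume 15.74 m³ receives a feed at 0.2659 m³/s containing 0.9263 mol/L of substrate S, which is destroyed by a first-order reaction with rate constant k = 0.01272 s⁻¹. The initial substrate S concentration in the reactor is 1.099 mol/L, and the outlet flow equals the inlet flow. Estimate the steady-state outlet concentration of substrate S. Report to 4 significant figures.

0.5284 mol/L

V dC/dt = Q(C_in − C) − k V C.
Steady state (dC/dt = 0): C_ss = Q C_in/(Q + kV) = C_in/(1 + kV/Q).
C_ss = 0.2659·0.9263/(0.2659 + 0.01272·15.74) = 0.246303/0.466113 = 0.528420 mol/L.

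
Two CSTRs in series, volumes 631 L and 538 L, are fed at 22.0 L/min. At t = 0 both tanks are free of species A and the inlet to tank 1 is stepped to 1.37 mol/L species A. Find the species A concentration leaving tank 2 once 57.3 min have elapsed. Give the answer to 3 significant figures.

0.870 mol/L

Time constants: τᵢ = Vᵢ/Q for each well-mixed tank.
τ₁ = 631/22.0 = 28.682 min; τ₂ = 538/22.0 = 24.455 min.
Solving the cascade with C₁(0)=C₂(0)=0 gives C₂(t) = C_in[1 − (τ₁ e^(−t/τ₁) − τ₂ e^(−t/τ₂))/(τ₁ − τ₂)].
At t = 57.3: e^(−t/τ₁) = 0.13564, e^(−t/τ₂) = 0.096027.
C₂ = 1.37·[1 − (28.682·0.13564 − 24.455·0.096027)/(4.2273)] = 1.37·0.63523 = 0.87027 mol/L.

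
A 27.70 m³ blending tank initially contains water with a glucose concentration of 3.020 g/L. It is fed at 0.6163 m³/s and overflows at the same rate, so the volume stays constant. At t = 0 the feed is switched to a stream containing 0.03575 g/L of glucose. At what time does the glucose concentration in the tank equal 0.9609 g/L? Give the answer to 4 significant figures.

52.64 s

Species balance: V dC/dt = Q(C_in − C) ⇒ τ = V/Q = 44.9456 s.
C(t) = C_in + (C₀ − C_in) e^(−t/τ). Set C = 0.9609 and solve for t:
e^(−t/τ) = (C − C_in)/(C₀ − C_in) = (0.9609 − 0.03575)/(3.020 − 0.03575) = 0.310011
t = −τ ln(…) = 44.9456 × 1.17115 = 52.6380 s.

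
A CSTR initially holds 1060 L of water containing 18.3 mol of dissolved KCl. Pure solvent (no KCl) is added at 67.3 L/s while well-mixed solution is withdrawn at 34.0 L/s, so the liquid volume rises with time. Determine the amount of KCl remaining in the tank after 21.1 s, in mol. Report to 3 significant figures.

Let m(t) be the amount of KCl. Volume: V(t) = V₀ + (Q_in − Q_out) t = 1060 + 33.300 t; V(21.1) = 1762.6 L.
Species balance (pure solvent in): dm/dt = −Q_out · m/V(t).
dm/m = −Q_out dt/(V₀ + 33.300 t); integrating gives ln(m/m₀) = −(Q_out/(Q_in−Q_out)) ln(V/V₀).
m = m₀ (V₀/V)^(Q_out/(Q_in−Q_out)) = 18.3 × (1060/1762.6)^(1.0210) = 10.888 mol.

10.9 mol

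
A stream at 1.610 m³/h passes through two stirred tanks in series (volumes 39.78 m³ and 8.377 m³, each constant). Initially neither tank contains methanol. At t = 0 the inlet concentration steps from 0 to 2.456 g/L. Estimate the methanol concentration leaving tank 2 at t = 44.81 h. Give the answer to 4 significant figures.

1.949 g/L

Time constants: τᵢ = Vᵢ/Q for each well-mixed tank.
τ₁ = 39.78/1.610 = 24.7081 h; τ₂ = 8.377/1.610 = 5.20311 h.
Solving the cascade with C₁(0)=C₂(0)=0 gives C₂(t) = C_in[1 − (τ₁ e^(−t/τ₁) − τ₂ e^(−t/τ₂))/(τ₁ − τ₂)].
At t = 44.81: e^(−t/τ₁) = 0.163070, e^(−t/τ₂) = 0.000181880.
C₂ = 2.456·[1 − (24.7081·0.163070 − 5.20311·0.000181880)/(19.5050)] = 2.456·0.793479 = 1.94878 g/L.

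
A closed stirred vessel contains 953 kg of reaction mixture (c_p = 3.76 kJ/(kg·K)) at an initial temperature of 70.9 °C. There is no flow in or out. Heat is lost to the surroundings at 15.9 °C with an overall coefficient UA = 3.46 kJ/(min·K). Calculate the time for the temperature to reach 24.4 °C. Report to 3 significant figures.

1930 min

Lumped-capacitance energy balance: M c_p dT/dt = UA(T_amb − T).
τ = M c_p/UA = 1035.6 min; T_ss = T_amb = 15.900 °C.
T(t) = T_ss + (T₀ − T_ss)e^(−t/τ); set T = 24.4:
t = −τ ln[(T − T_ss)/(T₀ − T_ss)] = −1035.6 · ln(0.15455) = 1933.8 min.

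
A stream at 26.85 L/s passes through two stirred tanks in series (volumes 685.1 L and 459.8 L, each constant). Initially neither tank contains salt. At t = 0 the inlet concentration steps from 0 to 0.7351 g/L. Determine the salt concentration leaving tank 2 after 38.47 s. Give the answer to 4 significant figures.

Each tank obeys Vᵢ dCᵢ/dt = Q(Cᵢ₋₁ − Cᵢ), so τᵢ = Vᵢ/Q.
τ₁ = 685.1/26.85 = 25.5158 s; τ₂ = 459.8/26.85 = 17.1248 s.
Tank 1: C₁ = C_in(1 − e^(−t/τ₁)). Tank 2 (τ₁ ≠ τ₂): C₂ = C_in[1 − (τ₁ e^(−t/τ₁) − τ₂ e^(−t/τ₂))/(τ₁ − τ₂)].
At t = 38.47: e^(−t/τ₁) = 0.221421, e^(−t/τ₂) = 0.105774.
C₂ = 0.7351·[1 − (25.5158·0.221421 − 17.1248·0.105774)/(8.39106)] = 0.7351·0.542563 = 0.398838 g/L.

0.3988 g/L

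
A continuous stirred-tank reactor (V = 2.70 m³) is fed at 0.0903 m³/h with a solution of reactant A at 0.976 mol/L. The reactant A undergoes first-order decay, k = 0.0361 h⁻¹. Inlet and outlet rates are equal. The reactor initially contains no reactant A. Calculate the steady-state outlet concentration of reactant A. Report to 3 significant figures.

V dC/dt = Q(C_in − C) − k V C.
Steady state (dC/dt = 0): C_ss = Q C_in/(Q + kV) = C_in/(1 + kV/Q).
C_ss = 0.0903·0.976/(0.0903 + 0.0361·2.70) = 0.088133/0.18777 = 0.46937 mol/L.

0.469 mol/L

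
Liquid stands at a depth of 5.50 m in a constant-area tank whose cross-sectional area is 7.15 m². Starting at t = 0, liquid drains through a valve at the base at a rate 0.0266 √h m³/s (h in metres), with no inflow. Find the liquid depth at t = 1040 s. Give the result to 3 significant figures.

Mass balance (ρ constant): A dh/dt = −0.0266 √h.
Separate and integrate: 2(√h − √h₀) = −(0.0266/A) t.
√h = √5.50 − 0.0266·1040/(2·7.15) = 2.3452 − 1.9345 = 0.41066.
h = 0.41066² = 0.16864 m.

0.169 m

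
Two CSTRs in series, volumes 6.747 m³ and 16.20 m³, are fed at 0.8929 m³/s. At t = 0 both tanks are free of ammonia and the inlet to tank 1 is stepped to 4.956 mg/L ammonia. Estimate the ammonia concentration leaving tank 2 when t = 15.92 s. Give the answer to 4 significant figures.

1.854 mg/L

Each tank obeys Vᵢ dCᵢ/dt = Q(Cᵢ₋₁ − Cᵢ), so τᵢ = Vᵢ/Q.
τ₁ = 6.747/0.8929 = 7.55628 s; τ₂ = 16.20/0.8929 = 18.1431 s.
Solving the cascade with C₁(0)=C₂(0)=0 gives C₂(t) = C_in[1 − (τ₁ e^(−t/τ₁) − τ₂ e^(−t/τ₂))/(τ₁ − τ₂)].
At t = 15.92: e^(−t/τ₁) = 0.121620, e^(−t/τ₂) = 0.415835.
C₂ = 4.956·[1 − (7.55628·0.121620 − 18.1431·0.415835)/(-10.5869)] = 4.956·0.374171 = 1.85439 mg/L.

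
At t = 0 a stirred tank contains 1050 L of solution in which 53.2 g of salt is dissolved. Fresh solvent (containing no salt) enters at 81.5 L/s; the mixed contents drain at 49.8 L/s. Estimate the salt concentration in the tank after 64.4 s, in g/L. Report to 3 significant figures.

0.00315 g/L

Total volume: dV/dt = Q_in − Q_out = 31.700 L/s, so V(t) = 1050 + 31.700 t and V(64.4) = 3091.5 L.
Solute balance: dm/dt = 0 − Q_out C = −Q_out m/V(t).
Separate: dm/m = −Q_out dt/V(t) ⇒ ln(m/m₀) = −(Q_out/(Q_in−Q_out)) ln(V/V₀).
m = m₀ (V₀/V)^(Q_out/(Q_in−Q_out)) = 53.2 × (1050/3091.5)^(1.5710) = 9.7535 g.
C = m/V = 9.7535/3091.5 = 0.0031549 g/L.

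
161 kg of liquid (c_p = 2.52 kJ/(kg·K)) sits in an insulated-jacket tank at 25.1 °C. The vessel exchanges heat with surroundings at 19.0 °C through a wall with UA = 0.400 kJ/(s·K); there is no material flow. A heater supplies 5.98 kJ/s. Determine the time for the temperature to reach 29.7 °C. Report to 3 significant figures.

M c_p dT/dt = −UA(T − T_amb) + Q̇.
τ = M c_p/UA = 1014.3 s; T_ss = T_amb + Q̇/UA = 19.0 + 5.98/0.400 = 33.950 °C.
T(t) = T_ss + (T₀ − T_ss)e^(−t/τ); set T = 29.7:
t = −τ ln[(T − T_ss)/(T₀ − T_ss)] = −1014.3 · ln(0.48023) = 743.99 s.

744 s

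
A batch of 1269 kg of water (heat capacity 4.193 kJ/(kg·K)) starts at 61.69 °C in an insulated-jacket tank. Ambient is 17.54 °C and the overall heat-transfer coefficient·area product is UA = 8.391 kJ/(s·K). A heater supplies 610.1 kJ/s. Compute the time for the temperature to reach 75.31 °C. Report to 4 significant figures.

Energy balance: M c_p dT/dt = −UA(T − T_amb) + Q̇.
τ = M c_p/UA = 634.122 s; T_ss = T_amb + Q̇/UA = 17.54 + 610.1/8.391 = 90.2489 °C.
T(t) = T_ss + (T₀ − T_ss)e^(−t/τ); set T = 75.31:
t = −τ ln[(T − T_ss)/(T₀ − T_ss)] = −634.122 · ln(0.523090) = 410.912 s.

410.9 s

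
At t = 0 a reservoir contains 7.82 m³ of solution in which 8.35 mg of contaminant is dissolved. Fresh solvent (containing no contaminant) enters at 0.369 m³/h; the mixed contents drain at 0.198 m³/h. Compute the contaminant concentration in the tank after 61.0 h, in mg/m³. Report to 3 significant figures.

0.171 mg/m³

Let m(t) be the amount of contaminant. Volume: V(t) = V₀ + (Q_in − Q_out) t = 7.82 + 0.17100 t; V(61.0) = 18.251 m³.
No contaminant enters, so dm/dt = −Q_out · (m/V).
Separate: dm/m = −Q_out dt/V(t) ⇒ ln(m/m₀) = −(Q_out/(Q_in−Q_out)) ln(V/V₀).
m = m₀ (V₀/V)^(Q_out/(Q_in−Q_out)) = 8.35 × (7.82/18.251)^(1.1579) = 3.1296 mg.
C = m/V = 3.1296/18.251 = 0.17148 mg/m³.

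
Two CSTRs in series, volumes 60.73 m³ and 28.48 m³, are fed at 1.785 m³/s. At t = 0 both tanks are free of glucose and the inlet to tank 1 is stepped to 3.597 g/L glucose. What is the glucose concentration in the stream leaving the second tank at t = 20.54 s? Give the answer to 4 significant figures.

Each tank obeys Vᵢ dCᵢ/dt = Q(Cᵢ₋₁ − Cᵢ), so τᵢ = Vᵢ/Q.
τ₁ = 60.73/1.785 = 34.0224 s; τ₂ = 28.48/1.785 = 15.9552 s.
Tank 1: C₁ = C_in(1 − e^(−t/τ₁)). Tank 2 (τ₁ ≠ τ₂): C₂ = C_in[1 − (τ₁ e^(−t/τ₁) − τ₂ e^(−t/τ₂))/(τ₁ − τ₂)].
At t = 20.54: e^(−t/τ₁) = 0.546774, e^(−t/τ₂) = 0.276000.
C₂ = 3.597·[1 − (34.0224·0.546774 − 15.9552·0.276000)/(18.0672)] = 3.597·0.214105 = 0.770135 g/L.

0.7701 g/L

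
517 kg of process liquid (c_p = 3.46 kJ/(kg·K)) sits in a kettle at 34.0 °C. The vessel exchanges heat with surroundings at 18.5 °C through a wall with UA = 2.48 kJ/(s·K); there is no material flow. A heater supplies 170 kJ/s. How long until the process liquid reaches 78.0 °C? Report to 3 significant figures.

1280 s

M c_p dT/dt = −UA(T − T_amb) + Q̇.
τ = M c_p/UA = 721.30 s; T_ss = T_amb + Q̇/UA = 18.5 + 170/2.48 = 87.048 °C.
T(t) = T_ss + (T₀ − T_ss)e^(−t/τ); set T = 78.0:
t = −τ ln[(T − T_ss)/(T₀ − T_ss)] = −721.30 · ln(0.17057) = 1275.7 s.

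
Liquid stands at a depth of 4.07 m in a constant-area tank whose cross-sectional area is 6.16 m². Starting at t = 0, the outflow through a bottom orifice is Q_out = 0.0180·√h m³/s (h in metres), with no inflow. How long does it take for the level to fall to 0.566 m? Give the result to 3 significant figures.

A dh/dt = −Q_out = −0.0180 √h.
This is separable: 2 d(√h)/dt = −0.0180/A, so √h = √h₀ − (0.0180/(2A)) t.
t = 2A(√h₀ − √h)/0.0180 = 2·6.16·(√4.07 − √0.566)/0.0180
  = 12.320 × (2.0174 − 0.75233) / 0.0180 = 865.89 s.

866 s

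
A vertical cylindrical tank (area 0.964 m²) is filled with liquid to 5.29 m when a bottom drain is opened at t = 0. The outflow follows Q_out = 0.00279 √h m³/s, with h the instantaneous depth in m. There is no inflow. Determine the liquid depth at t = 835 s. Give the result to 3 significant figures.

With no inflow, A dh/dt = −0.00279 √h.
∫ h^(−1/2) dh = −(0.00279/A) ∫ dt, giving 2√h = 2√h₀ − (0.00279/A) t.
√h = √5.29 − 0.00279·835/(2·0.964) = 2.3000 − 1.2083 = 1.0917.
h = 1.0917² = 1.1918 m.

1.19 m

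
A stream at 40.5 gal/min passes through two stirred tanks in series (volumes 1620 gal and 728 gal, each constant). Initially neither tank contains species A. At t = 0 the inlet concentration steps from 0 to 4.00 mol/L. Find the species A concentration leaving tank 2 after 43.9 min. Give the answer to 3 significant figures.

1.86 mol/L

Each tank obeys Vᵢ dCᵢ/dt = Q(Cᵢ₋₁ − Cᵢ), so τᵢ = Vᵢ/Q.
τ₁ = 1620/40.5 = 40.000 min; τ₂ = 728/40.5 = 17.975 min.
Solving the cascade with C₁(0)=C₂(0)=0 gives C₂(t) = C_in[1 − (τ₁ e^(−t/τ₁) − τ₂ e^(−t/τ₂))/(τ₁ − τ₂)].
At t = 43.9: e^(−t/τ₁) = 0.33370, e^(−t/τ₂) = 0.086966.
C₂ = 4.00·[1 − (40.000·0.33370 − 17.975·0.086966)/(22.025)] = 4.00·0.46492 = 1.8597 mol/L.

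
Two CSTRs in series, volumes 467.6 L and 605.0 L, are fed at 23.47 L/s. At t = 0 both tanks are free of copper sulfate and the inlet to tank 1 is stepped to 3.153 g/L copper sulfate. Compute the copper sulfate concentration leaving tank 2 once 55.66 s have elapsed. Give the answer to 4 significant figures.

2.207 g/L

Each tank obeys Vᵢ dCᵢ/dt = Q(Cᵢ₋₁ − Cᵢ), so τᵢ = Vᵢ/Q.
τ₁ = 467.6/23.47 = 19.9233 s; τ₂ = 605.0/23.47 = 25.7776 s.
Tank 1: C₁ = C_in(1 − e^(−t/τ₁)). Tank 2 (τ₁ ≠ τ₂): C₂ = C_in[1 − (τ₁ e^(−t/τ₁) − τ₂ e^(−t/τ₂))/(τ₁ − τ₂)].
At t = 55.66: e^(−t/τ₁) = 0.0611936, e^(−t/τ₂) = 0.115413.
C₂ = 3.153·[1 − (19.9233·0.0611936 − 25.7776·0.115413)/(-5.85428)] = 3.153·0.700068 = 2.20732 g/L.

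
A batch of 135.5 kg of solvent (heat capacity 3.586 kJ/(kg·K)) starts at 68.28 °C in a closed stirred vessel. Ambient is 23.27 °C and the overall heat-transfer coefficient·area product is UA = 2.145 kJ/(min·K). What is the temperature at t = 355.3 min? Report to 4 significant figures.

Lumped-capacitance energy balance: M c_p dT/dt = UA(T_amb − T).
dT/dt = (T_ss − T)/τ with T_ss = T_amb = 23.2700 °C, τ = M c_p/UA = 135.5·3.586/2.145 = 226.528 min.
Integrating: T(t) = T_ss + (T₀ − T_ss) e^(−t/τ).
T(355.3) = 23.2700 + (45.0100)·0.208366 = 32.6486 °C.

32.65 °C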